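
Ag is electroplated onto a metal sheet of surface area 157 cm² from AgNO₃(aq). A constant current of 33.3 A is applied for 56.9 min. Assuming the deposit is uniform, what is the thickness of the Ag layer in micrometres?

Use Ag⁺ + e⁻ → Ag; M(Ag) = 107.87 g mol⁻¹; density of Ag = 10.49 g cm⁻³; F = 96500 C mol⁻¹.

772 μm

Q = I·t = 33.30 × 3414.0 = 113700 C; n(e⁻) = 1.178 mol.
n(Ag) = n(e⁻)/1 = 1.178 mol, so m = 1.178 × 107.87 = 127.1 g.
Volume = m/ρ = 127.1 / 10.49 = 12.11 cm³.
Thickness = V/A = 12.11 / 157 = 0.0772 cm = 772 μm.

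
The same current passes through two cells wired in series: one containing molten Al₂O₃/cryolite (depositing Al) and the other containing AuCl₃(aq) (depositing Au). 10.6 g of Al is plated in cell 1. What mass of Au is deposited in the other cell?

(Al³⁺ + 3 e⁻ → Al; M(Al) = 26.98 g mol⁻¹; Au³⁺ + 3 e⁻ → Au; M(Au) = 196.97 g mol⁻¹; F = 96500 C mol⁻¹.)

n(Al) = 10.6 / 26.98 = 0.3929 mol.
Since Al³⁺ + 3 e⁻ → Al, n(e⁻) passed = 3 × 0.3929 = 1.179 mol.
Cells in series carry the same charge, so the same 1.179 mol of electrons passes through cell 2.
Au³⁺ + 3 e⁻ → Au, so n(Au) = 1.179 / 3 = 0.3929 mol.
m(Au) = 0.3929 × 196.97 = 77.4 g.

77.4 g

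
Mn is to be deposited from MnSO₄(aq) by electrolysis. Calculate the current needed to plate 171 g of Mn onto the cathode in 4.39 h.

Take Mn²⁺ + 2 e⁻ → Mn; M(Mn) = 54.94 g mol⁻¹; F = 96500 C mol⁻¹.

38.0 A

n(Mn) = 171 / 54.94 = 3.112 mol.
n(e⁻) = 2 × 3.112 = 6.225 mol.
Q = n(e⁻)·F = 6.225 × 96500 = 600700 C.
I = Q/t = 600700 / 15804 s = 38.0 A.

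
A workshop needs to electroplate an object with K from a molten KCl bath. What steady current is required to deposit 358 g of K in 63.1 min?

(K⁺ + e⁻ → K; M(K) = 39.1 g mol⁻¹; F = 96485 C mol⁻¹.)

233 A

n(K) = 358 / 39.1 = 9.156 mol.
n(e⁻) = 1 × 9.156 = 9.156 mol.
Q = n(e⁻)·F = 9.156 × 96485 = 883400 C.
I = Q/t = 883400 / 3786.0 s = 233 A.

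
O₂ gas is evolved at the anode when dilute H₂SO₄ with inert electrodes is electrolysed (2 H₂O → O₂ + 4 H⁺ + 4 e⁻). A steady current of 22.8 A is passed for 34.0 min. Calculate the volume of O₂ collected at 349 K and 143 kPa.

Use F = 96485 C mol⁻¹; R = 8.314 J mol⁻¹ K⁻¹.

2.45 L

Q = I·t = 22.80 A × 2040.0 s = 46510 C.
n(e⁻) = Q/F = 46510 / 96485 = 0.4821 mol.
4 electrons are transferred per O₂ molecule, so n(O₂) = 0.4821 / 4 = 0.1205 mol.
V = nRT/P = (0.1205 × 8.314 × 349) / (143 × 10³ Pa) = 0.00245 m³ = 2.45 L.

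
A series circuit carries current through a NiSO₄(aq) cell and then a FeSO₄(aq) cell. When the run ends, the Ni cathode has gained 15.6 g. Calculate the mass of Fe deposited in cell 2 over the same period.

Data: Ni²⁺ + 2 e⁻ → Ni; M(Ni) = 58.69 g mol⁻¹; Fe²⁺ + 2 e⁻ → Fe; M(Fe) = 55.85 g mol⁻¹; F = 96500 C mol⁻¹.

14.8 g

n(Ni) = 15.6 / 58.69 = 0.2658 mol.
Since Ni²⁺ + 2 e⁻ → Ni, n(e⁻) passed = 2 × 0.2658 = 0.5316 mol.
Cells in series carry the same charge, so the same 0.5316 mol of electrons passes through cell 2.
Fe²⁺ + 2 e⁻ → Fe, so n(Fe) = 0.5316 / 2 = 0.2658 mol.
m(Fe) = 0.2658 × 55.85 = 14.8 g.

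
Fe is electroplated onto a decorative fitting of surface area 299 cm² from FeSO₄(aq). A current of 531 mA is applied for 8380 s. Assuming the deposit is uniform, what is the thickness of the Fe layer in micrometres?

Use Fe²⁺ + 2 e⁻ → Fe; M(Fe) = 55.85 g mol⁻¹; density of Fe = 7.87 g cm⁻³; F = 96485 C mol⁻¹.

Q = I·t = 0.5310 × 8380.0 = 4450 C; n(e⁻) = 0.04612 mol.
n(Fe) = n(e⁻)/2 = 0.02306 mol, so m = 0.02306 × 55.85 = 1.288 g.
Volume = m/ρ = 1.288 / 7.87 = 0.1636 cm³.
Thickness = V/A = 0.1636 / 299 = 5.47 × 10⁻⁴ cm = 5.47 μm.

5.47 μm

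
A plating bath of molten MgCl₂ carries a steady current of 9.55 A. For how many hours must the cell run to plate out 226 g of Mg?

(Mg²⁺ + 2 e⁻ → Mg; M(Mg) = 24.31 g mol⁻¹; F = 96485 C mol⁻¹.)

n(Mg) = m/M = 226 / 24.31 = 9.297 mol.
Each Mg atom requires 2 electrons, so n(e⁻) = 2 × 9.297 = 18.59 mol.
Q = n(e⁻)·F = 18.59 × 96485 = 1794000 C.
t = Q/I = 1794000 / 9.550 A = 187800 s = 52.2 h.

52.2 h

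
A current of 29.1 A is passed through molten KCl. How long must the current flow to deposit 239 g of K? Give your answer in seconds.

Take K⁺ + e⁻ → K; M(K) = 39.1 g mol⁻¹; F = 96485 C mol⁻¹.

n(K) = m/M = 239 / 39.1 = 6.113 mol.
Each K atom requires 1 electron, so n(e⁻) = 1 × 6.113 = 6.113 mol.
Q = n(e⁻)·F = 6.113 × 96485 = 589800 C.
t = Q/I = 589800 / 29.10 A = 20270 s.

20300 s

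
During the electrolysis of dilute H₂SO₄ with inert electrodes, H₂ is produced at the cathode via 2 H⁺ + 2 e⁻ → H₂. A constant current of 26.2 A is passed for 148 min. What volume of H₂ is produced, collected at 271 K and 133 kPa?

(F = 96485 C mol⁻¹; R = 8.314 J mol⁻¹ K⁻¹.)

Q = I·t = 26.20 A × 8880.0 s = 232700 C.
n(e⁻) = Q/F = 232700 / 96485 = 2.411 mol.
2 electrons are transferred per H₂ molecule, so n(H₂) = 2.411 / 2 = 1.206 mol.
V = nRT/P = (1.206 × 8.314 × 271) / (133 × 10³ Pa) = 0.0204 m³ = 20.4 L.

20.4 L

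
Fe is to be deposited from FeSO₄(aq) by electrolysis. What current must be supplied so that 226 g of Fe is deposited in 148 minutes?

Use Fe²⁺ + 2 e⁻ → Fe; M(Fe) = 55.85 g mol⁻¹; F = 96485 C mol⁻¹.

n(Fe) = 226 / 55.85 = 4.047 mol.
n(e⁻) = 2 × 4.047 = 8.093 mol.
Q = n(e⁻)·F = 8.093 × 96485 = 780900 C.
I = Q/t = 780900 / 8880.0 s = 87.9 A.

87.9 A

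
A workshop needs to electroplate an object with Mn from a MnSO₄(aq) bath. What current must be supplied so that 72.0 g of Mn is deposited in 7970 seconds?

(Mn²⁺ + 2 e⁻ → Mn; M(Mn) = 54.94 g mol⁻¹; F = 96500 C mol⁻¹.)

31.7 A

n(Mn) = 72.0 / 54.94 = 1.311 mol.
n(e⁻) = 2 × 1.311 = 2.621 mol.
Q = n(e⁻)·F = 2.621 × 96500 = 252900 C.
I = Q/t = 252900 / 7970.0 s = 31.7 A.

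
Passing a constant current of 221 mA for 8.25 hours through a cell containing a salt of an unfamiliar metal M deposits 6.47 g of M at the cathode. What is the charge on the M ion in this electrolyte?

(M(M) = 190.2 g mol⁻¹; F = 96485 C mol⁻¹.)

+2

Q = I·t = 0.2210 A × 29700 s = 6564 C, so n(e⁻) = 6564/96485 = 0.06803 mol.
n(M) deposited = 6.47 / 190.2 = 0.03402 mol.
Electrons per atom = n(e⁻)/n(M) = 0.06803 / 0.03402 = 2.00 ≈ 2, so the ion is M²⁺.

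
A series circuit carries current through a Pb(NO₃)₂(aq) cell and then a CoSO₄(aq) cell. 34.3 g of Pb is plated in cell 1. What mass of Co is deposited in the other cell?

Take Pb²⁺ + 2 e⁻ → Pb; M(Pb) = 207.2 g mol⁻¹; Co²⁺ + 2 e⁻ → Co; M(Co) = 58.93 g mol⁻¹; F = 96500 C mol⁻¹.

9.76 g

n(Pb) = 34.3 / 207.2 = 0.1655 mol.
Since Pb²⁺ + 2 e⁻ → Pb, n(e⁻) passed = 2 × 0.1655 = 0.3311 mol.
Cells in series carry the same charge, so the same 0.3311 mol of electrons passes through cell 2.
Co²⁺ + 2 e⁻ → Co, so n(Co) = 0.3311 / 2 = 0.1655 mol.
m(Co) = 0.1655 × 58.93 = 9.76 g.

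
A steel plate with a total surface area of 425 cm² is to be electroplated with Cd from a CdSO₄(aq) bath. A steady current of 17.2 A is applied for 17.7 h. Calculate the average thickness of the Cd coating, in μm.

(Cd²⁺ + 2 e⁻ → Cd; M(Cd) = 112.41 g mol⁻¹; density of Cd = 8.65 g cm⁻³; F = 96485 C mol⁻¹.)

1740 μm

Q = I·t = 17.20 × 63720 = 1096000 C; n(e⁻) = 11.36 mol.
n(Cd) = n(e⁻)/2 = 5.680 mol, so m = 5.680 × 112.41 = 638.4 g.
Volume = m/ρ = 638.4 / 8.65 = 73.81 cm³.
Thickness = V/A = 73.81 / 425 = 0.174 cm = 1740 μm.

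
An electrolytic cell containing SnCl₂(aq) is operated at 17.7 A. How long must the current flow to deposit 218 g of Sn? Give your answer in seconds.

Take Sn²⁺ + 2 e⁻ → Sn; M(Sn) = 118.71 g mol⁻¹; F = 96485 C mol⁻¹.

20000 s

n(Sn) = m/M = 218 / 118.71 = 1.836 mol.
Each Sn atom requires 2 electrons, so n(e⁻) = 2 × 1.836 = 3.673 mol.
Q = n(e⁻)·F = 3.673 × 96485 = 354400 C.
t = Q/I = 354400 / 17.70 A = 20020 s.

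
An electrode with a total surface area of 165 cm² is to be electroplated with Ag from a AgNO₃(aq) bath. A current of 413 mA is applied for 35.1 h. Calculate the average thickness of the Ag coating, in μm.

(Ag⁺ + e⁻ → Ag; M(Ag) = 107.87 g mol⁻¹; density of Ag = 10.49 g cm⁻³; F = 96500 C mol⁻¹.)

Q = I·t = 0.4130 × 126360 = 52190 C; n(e⁻) = 0.5408 mol.
n(Ag) = n(e⁻)/1 = 0.5408 mol, so m = 0.5408 × 107.87 = 58.34 g.
Volume = m/ρ = 58.34 / 10.49 = 5.561 cm³.
Thickness = V/A = 5.561 / 165 = 0.0337 cm = 337 μm.

337 μm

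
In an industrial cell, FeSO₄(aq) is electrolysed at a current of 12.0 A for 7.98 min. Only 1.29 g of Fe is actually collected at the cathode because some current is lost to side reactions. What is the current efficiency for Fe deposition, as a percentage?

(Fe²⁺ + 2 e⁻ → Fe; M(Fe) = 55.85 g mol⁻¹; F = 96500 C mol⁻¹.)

Q = I·t = 12.00 × 478.80 = 5746 C; n(e⁻) = 5746/96500 = 0.05954 mol.
Theoretical n(Fe) = n(e⁻)/2 = 0.02977 mol, i.e. m_theo = 0.02977 × 55.85 = 1.663 g.
Efficiency = m_actual / m_theo = 1.29 / 1.663 = 77.6 %.

77.6 %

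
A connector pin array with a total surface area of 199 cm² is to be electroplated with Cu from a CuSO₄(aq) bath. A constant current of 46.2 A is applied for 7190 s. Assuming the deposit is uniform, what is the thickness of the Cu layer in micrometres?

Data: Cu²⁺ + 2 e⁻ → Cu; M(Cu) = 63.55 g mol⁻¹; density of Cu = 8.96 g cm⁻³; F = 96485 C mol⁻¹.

Q = I·t = 46.20 × 7190.0 = 332200 C; n(e⁻) = 3.443 mol.
n(Cu) = n(e⁻)/2 = 1.721 mol, so m = 1.721 × 63.55 = 109.4 g.
Volume = m/ρ = 109.4 / 8.96 = 12.21 cm³.
Thickness = V/A = 12.21 / 199 = 0.0614 cm = 614 μm.

614 μm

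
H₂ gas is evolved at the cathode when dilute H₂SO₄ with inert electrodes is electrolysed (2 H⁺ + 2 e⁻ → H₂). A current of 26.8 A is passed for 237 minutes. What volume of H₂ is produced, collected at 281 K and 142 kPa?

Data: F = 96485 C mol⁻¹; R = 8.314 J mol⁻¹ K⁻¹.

Q = I·t = 26.80 A × 14220 s = 381100 C.
n(e⁻) = Q/F = 381100 / 96485 = 3.950 mol.
2 electrons are transferred per H₂ molecule, so n(H₂) = 3.950 / 2 = 1.975 mol.
V = nRT/P = (1.975 × 8.314 × 281) / (142 × 10³ Pa) = 0.0325 m³ = 32.5 L.

32.5 L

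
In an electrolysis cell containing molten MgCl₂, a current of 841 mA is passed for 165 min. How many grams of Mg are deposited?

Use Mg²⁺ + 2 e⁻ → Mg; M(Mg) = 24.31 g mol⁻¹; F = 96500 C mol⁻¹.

Q = I·t = 0.8410 A × 9900.0 s = 8326 C.
n(e⁻) = Q/F = 8326 / 96500 = 0.08628 mol.
Mg²⁺ + 2 e⁻ → Mg, so n(Mg) = n(e⁻)/2 = 0.04314 mol.
m = n·M = 0.04314 × 24.31 = 1.05 g.

1.05 g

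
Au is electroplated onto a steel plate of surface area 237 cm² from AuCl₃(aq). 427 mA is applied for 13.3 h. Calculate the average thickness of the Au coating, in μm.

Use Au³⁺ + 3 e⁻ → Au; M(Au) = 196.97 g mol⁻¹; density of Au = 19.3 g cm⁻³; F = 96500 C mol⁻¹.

30.4 μm

Q = I·t = 0.4270 × 47880 = 20440 C; n(e⁻) = 0.2119 mol.
n(Au) = n(e⁻)/3 = 0.07062 mol, so m = 0.07062 × 196.97 = 13.91 g.
Volume = m/ρ = 13.91 / 19.3 = 0.7207 cm³.
Thickness = V/A = 0.7207 / 237 = 0.00304 cm = 30.4 μm.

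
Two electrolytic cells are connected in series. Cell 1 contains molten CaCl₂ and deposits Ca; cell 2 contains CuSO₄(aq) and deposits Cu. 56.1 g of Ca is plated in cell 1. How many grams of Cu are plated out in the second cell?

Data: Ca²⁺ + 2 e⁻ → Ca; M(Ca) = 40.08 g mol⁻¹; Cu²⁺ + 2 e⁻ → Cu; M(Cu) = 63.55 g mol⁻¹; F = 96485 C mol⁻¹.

n(Ca) = 56.1 / 40.08 = 1.400 mol.
Since Ca²⁺ + 2 e⁻ → Ca, n(e⁻) passed = 2 × 1.400 = 2.799 mol.
Cells in series carry the same charge, so the same 2.799 mol of electrons passes through cell 2.
Cu²⁺ + 2 e⁻ → Cu, so n(Cu) = 2.799 / 2 = 1.400 mol.
m(Cu) = 1.400 × 63.55 = 89.0 g.

89.0 g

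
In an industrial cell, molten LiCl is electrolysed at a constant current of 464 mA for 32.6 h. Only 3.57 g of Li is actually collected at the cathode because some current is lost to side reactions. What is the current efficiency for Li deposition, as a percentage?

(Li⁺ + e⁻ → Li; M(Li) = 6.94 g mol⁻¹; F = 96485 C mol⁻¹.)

91.1 %

Q = I·t = 0.4640 × 117360 = 54460 C; n(e⁻) = 54460/96485 = 0.5644 mol.
Theoretical n(Li) = n(e⁻)/1 = 0.5644 mol, i.e. m_theo = 0.5644 × 6.94 = 3.917 g.
Efficiency = m_actual / m_theo = 3.57 / 3.917 = 91.1 %.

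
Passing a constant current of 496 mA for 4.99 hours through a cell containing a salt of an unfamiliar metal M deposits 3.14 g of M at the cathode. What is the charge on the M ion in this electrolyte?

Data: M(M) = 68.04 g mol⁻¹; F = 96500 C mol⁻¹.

Q = I·t = 0.4960 A × 17964 s = 8910 C, so n(e⁻) = 8910/96500 = 0.09233 mol.
n(M) deposited = 3.14 / 68.04 = 0.04615 mol.
Electrons per atom = n(e⁻)/n(M) = 0.09233 / 0.04615 = 2.00 ≈ 2, so the ion is M²⁺.

+2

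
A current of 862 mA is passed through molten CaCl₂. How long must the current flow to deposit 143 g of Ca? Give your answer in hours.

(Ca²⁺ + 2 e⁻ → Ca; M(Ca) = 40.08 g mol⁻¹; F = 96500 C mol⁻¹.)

222 h

n(Ca) = m/M = 143 / 40.08 = 3.568 mol.
Each Ca atom requires 2 electrons, so n(e⁻) = 2 × 3.568 = 7.136 mol.
Q = n(e⁻)·F = 7.136 × 96500 = 688600 C.
t = Q/I = 688600 / 0.8620 A = 798800 s = 222 h.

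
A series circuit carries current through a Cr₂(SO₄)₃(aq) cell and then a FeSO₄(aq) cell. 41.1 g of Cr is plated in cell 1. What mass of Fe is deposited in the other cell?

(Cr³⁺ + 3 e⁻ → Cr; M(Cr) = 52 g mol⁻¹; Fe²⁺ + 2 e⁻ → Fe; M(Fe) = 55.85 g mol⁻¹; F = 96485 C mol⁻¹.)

n(Cr) = 41.1 / 52 = 0.7904 mol.
Since Cr³⁺ + 3 e⁻ → Cr, n(e⁻) passed = 3 × 0.7904 = 2.371 mol.
Cells in series carry the same charge, so the same 2.371 mol of electrons passes through cell 2.
Fe²⁺ + 2 e⁻ → Fe, so n(Fe) = 2.371 / 2 = 1.186 mol.
m(Fe) = 1.186 × 55.85 = 66.2 g.

66.2 g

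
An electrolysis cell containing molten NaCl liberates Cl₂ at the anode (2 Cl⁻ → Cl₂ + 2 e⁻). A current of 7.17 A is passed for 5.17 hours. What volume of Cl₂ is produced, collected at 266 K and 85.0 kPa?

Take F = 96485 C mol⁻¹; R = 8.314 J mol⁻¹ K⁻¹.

18.0 L

Q = I·t = 7.170 A × 18612 s = 133400 C.
n(e⁻) = Q/F = 133400 / 96485 = 1.383 mol.
2 electrons are transferred per Cl₂ molecule, so n(Cl₂) = 1.383 / 2 = 0.6915 mol.
V = nRT/P = (0.6915 × 8.314 × 266) / (85.0 × 10³ Pa) = 0.0180 m³ = 18.0 L.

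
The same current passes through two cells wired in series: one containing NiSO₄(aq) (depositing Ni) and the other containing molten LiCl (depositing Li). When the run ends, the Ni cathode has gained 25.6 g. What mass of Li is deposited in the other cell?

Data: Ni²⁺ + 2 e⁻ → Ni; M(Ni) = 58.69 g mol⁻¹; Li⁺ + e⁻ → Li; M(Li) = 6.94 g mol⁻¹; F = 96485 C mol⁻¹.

n(Ni) = 25.6 / 58.69 = 0.4362 mol.
Since Ni²⁺ + 2 e⁻ → Ni, n(e⁻) passed = 2 × 0.4362 = 0.8724 mol.
Cells in series carry the same charge, so the same 0.8724 mol of electrons passes through cell 2.
Li⁺ + e⁻ → Li, so n(Li) = 0.8724 / 1 = 0.8724 mol.
m(Li) = 0.8724 × 6.94 = 6.05 g.

6.05 g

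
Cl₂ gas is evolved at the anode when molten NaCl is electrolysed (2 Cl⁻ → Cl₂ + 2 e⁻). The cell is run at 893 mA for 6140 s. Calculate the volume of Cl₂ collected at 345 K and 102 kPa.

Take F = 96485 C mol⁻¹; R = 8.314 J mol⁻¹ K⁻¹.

Q = I·t = 0.8930 A × 6140.0 s = 5483 C.
n(e⁻) = Q/F = 5483 / 96485 = 0.05683 mol.
2 electrons are transferred per Cl₂ molecule, so n(Cl₂) = 0.05683 / 2 = 0.02841 mol.
V = nRT/P = (0.02841 × 8.314 × 345) / (102 × 10³ Pa) = 7.99 × 10⁻⁴ m³ = 0.799 L.

0.799 L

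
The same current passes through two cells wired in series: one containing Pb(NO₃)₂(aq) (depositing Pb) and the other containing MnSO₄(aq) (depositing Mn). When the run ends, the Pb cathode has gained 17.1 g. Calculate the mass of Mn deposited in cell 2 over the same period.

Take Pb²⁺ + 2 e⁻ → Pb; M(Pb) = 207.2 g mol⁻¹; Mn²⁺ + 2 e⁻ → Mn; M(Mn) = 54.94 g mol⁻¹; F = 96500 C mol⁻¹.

4.53 g

n(Pb) = 17.1 / 207.2 = 0.08253 mol.
Since Pb²⁺ + 2 e⁻ → Pb, n(e⁻) passed = 2 × 0.08253 = 0.1651 mol.
Cells in series carry the same charge, so the same 0.1651 mol of electrons passes through cell 2.
Mn²⁺ + 2 e⁻ → Mn, so n(Mn) = 0.1651 / 2 = 0.08253 mol.
m(Mn) = 0.08253 × 54.94 = 4.53 g.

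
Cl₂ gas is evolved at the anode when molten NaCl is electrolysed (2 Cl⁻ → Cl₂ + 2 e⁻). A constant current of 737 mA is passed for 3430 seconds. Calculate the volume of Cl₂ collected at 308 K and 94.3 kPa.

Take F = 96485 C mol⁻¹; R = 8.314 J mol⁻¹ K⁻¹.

0.356 L

Q = I·t = 0.7370 A × 3430.0 s = 2528 C.
n(e⁻) = Q/F = 2528 / 96485 = 0.02620 mol.
2 electrons are transferred per Cl₂ molecule, so n(Cl₂) = 0.02620 / 2 = 0.01310 mol.
V = nRT/P = (0.01310 × 8.314 × 308) / (94.3 × 10³ Pa) = 3.56 × 10⁻⁴ m³ = 0.356 L.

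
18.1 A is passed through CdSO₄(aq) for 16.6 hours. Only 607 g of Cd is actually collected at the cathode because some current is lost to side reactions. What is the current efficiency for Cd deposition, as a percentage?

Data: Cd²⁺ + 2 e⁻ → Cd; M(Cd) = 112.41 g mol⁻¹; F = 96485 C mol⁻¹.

Q = I·t = 18.10 × 59760 = 1082000 C; n(e⁻) = 1082000/96485 = 11.21 mol.
Theoretical n(Cd) = n(e⁻)/2 = 5.605 mol, i.e. m_theo = 5.605 × 112.41 = 630.1 g.
Efficiency = m_actual / m_theo = 607 / 630.1 = 96.3 %.

96.3 %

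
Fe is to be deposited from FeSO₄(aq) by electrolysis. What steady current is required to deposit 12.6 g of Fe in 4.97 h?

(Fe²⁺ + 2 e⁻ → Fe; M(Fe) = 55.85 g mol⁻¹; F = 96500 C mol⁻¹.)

n(Fe) = 12.6 / 55.85 = 0.2256 mol.
n(e⁻) = 2 × 0.2256 = 0.4512 mol.
Q = n(e⁻)·F = 0.4512 × 96500 = 43540 C.
I = Q/t = 43540 / 17892 s = 2.43 A.

2.43 A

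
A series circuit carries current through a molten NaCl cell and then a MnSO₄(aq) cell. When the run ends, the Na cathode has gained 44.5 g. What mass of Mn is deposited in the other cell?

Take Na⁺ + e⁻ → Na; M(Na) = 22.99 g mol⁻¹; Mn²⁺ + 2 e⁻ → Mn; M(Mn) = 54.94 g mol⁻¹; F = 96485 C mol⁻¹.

53.2 g

n(Na) = 44.5 / 22.99 = 1.936 mol.
Since Na⁺ + e⁻ → Na, n(e⁻) passed = 1 × 1.936 = 1.936 mol.
Cells in series carry the same charge, so the same 1.936 mol of electrons passes through cell 2.
Mn²⁺ + 2 e⁻ → Mn, so n(Mn) = 1.936 / 2 = 0.9678 mol.
m(Mn) = 0.9678 × 54.94 = 53.2 g.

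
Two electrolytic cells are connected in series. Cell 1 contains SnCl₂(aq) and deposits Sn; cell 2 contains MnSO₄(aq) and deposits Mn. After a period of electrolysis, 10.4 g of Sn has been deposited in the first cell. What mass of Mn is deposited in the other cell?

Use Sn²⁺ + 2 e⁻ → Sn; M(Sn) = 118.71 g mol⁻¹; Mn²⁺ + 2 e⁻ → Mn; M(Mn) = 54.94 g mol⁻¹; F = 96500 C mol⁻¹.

n(Sn) = 10.4 / 118.71 = 0.08761 mol.
Since Sn²⁺ + 2 e⁻ → Sn, n(e⁻) passed = 2 × 0.08761 = 0.1752 mol.
Cells in series carry the same charge, so the same 0.1752 mol of electrons passes through cell 2.
Mn²⁺ + 2 e⁻ → Mn, so n(Mn) = 0.1752 / 2 = 0.08761 mol.
m(Mn) = 0.08761 × 54.94 = 4.81 g.

4.81 g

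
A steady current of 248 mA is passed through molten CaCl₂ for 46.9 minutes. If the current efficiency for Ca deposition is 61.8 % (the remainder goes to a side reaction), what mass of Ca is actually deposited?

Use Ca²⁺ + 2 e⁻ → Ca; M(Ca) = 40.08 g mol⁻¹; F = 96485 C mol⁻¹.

Q = I·t = 0.2480 × 2814.0 = 697.9 C.
n(e⁻) = 697.9/96485 = 0.007233 mol; theoretically n(Ca) = 0.007233/2 = 0.003616 mol, m_theo = 0.1449 g.
At 61.8 % efficiency, m_actual = 0.618 × 0.1449 = 0.0896 g.

0.0896 g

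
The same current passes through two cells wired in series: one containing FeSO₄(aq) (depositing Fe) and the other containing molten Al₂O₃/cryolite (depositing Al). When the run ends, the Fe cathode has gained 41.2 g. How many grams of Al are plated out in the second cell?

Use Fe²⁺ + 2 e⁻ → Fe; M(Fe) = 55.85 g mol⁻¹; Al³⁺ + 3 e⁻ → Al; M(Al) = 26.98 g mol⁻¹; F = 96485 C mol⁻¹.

13.3 g

n(Fe) = 41.2 / 55.85 = 0.7377 mol.
Since Fe²⁺ + 2 e⁻ → Fe, n(e⁻) passed = 2 × 0.7377 = 1.475 mol.
Cells in series carry the same charge, so the same 1.475 mol of electrons passes through cell 2.
Al³⁺ + 3 e⁻ → Al, so n(Al) = 1.475 / 3 = 0.4918 mol.
m(Al) = 0.4918 × 26.98 = 13.3 g.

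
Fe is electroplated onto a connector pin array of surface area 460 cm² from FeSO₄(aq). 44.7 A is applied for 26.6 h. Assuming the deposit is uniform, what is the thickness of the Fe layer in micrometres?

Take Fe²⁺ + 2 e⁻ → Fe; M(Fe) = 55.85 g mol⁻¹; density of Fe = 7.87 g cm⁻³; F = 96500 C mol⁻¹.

Q = I·t = 44.70 × 95760 = 4280000 C; n(e⁻) = 44.36 mol.
n(Fe) = n(e⁻)/2 = 22.18 mol, so m = 22.18 × 55.85 = 1239 g.
Volume = m/ρ = 1239 / 7.87 = 157.4 cm³.
Thickness = V/A = 157.4 / 460 = 0.342 cm = 3420 μm.

3420 μm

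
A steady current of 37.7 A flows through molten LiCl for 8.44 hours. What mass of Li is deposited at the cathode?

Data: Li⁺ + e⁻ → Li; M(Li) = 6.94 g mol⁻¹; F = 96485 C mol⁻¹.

82.4 g

Q = I·t = 37.70 A × 30384 s = 1145000 C.
n(e⁻) = Q/F = 1145000 / 96485 = 11.87 mol.
Li⁺ + e⁻ → Li, so n(Li) = n(e⁻)/1 = 11.87 mol.
m = n·M = 11.87 × 6.94 = 82.4 g.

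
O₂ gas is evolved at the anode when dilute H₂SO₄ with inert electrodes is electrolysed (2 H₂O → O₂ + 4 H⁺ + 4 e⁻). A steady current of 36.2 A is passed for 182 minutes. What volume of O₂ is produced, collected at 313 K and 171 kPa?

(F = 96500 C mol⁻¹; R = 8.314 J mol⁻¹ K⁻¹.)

15.6 L

Q = I·t = 36.20 A × 10920 s = 395300 C.
n(e⁻) = Q/F = 395300 / 96500 = 4.096 mol.
4 electrons are transferred per O₂ molecule, so n(O₂) = 4.096 / 4 = 1.024 mol.
V = nRT/P = (1.024 × 8.314 × 313) / (171 × 10³ Pa) = 0.0156 m³ = 15.6 L.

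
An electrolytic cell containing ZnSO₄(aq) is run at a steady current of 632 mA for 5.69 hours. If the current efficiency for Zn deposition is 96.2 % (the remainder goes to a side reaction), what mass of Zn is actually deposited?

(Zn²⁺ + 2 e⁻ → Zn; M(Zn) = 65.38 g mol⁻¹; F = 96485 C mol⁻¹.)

4.22 g

Q = I·t = 0.6320 × 20484 = 12950 C.
n(e⁻) = 12950/96485 = 0.1342 mol; theoretically n(Zn) = 0.1342/2 = 0.06709 mol, m_theo = 4.386 g.
At 96.2 % efficiency, m_actual = 0.962 × 4.386 = 4.22 g.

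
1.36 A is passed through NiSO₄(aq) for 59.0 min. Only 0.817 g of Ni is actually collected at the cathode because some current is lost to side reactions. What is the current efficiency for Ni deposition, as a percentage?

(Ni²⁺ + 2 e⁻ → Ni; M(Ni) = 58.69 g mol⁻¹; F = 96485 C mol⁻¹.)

Q = I·t = 1.360 × 3540.0 = 4814 C; n(e⁻) = 4814/96485 = 0.04990 mol.
Theoretical n(Ni) = n(e⁻)/2 = 0.02495 mol, i.e. m_theo = 0.02495 × 58.69 = 1.464 g.
Efficiency = m_actual / m_theo = 0.817 / 1.464 = 55.8 %.

55.8 %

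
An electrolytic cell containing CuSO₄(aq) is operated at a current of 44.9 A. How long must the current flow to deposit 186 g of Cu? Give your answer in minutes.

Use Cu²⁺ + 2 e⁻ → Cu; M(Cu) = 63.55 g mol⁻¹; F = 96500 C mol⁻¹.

210 min

n(Cu) = m/M = 186 / 63.55 = 2.927 mol.
Each Cu atom requires 2 electrons, so n(e⁻) = 2 × 2.927 = 5.854 mol.
Q = n(e⁻)·F = 5.854 × 96500 = 564900 C.
t = Q/I = 564900 / 44.90 A = 12580 s = 210 min.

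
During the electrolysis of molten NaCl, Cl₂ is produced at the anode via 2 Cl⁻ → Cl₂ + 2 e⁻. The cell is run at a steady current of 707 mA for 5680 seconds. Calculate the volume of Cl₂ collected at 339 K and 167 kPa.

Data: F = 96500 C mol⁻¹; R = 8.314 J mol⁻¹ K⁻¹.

Q = I·t = 0.7070 A × 5680.0 s = 4016 C.
n(e⁻) = Q/F = 4016 / 96500 = 0.04161 mol.
2 electrons are transferred per Cl₂ molecule, so n(Cl₂) = 0.04161 / 2 = 0.02081 mol.
V = nRT/P = (0.02081 × 8.314 × 339) / (167 × 10³ Pa) = 3.51 × 10⁻⁴ m³ = 0.351 L.

0.351 L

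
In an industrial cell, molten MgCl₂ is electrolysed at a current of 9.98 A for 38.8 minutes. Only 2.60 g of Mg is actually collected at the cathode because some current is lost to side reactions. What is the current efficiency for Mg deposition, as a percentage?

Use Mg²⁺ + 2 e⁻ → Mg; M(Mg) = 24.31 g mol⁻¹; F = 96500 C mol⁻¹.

Q = I·t = 9.980 × 2328.0 = 23230 C; n(e⁻) = 23230/96500 = 0.2408 mol.
Theoretical n(Mg) = n(e⁻)/2 = 0.1204 mol, i.e. m_theo = 0.1204 × 24.31 = 2.926 g.
Efficiency = m_actual / m_theo = 2.60 / 2.926 = 88.8 %.

88.8 %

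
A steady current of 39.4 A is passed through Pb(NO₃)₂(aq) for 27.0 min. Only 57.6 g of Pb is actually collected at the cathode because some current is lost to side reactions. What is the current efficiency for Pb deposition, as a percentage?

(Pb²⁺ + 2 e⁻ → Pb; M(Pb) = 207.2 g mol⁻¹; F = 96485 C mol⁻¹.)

84.0 %

Q = I·t = 39.40 × 1620.0 = 63830 C; n(e⁻) = 63830/96485 = 0.6615 mol.
Theoretical n(Pb) = n(e⁻)/2 = 0.3308 mol, i.e. m_theo = 0.3308 × 207.2 = 68.53 g.
Efficiency = m_actual / m_theo = 57.6 / 68.53 = 84.0 %.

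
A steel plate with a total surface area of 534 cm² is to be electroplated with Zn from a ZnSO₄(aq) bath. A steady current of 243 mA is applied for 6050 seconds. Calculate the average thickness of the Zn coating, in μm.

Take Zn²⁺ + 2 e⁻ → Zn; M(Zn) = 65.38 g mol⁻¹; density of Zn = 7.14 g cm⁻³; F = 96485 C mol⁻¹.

1.31 μm

Q = I·t = 0.2430 × 6050.0 = 1470 C; n(e⁻) = 0.01524 mol.
n(Zn) = n(e⁻)/2 = 0.007619 mol, so m = 0.007619 × 65.38 = 0.4981 g.
Volume = m/ρ = 0.4981 / 7.14 = 0.06976 cm³.
Thickness = V/A = 0.06976 / 534 = 1.31 × 10⁻⁴ cm = 1.31 μm.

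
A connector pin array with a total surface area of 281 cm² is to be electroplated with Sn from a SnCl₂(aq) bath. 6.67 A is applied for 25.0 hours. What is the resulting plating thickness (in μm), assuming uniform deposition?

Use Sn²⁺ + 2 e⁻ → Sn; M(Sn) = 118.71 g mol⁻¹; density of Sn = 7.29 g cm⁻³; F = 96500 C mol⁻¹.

1800 μm

Q = I·t = 6.670 × 90000 = 600300 C; n(e⁻) = 6.221 mol.
n(Sn) = n(e⁻)/2 = 3.110 mol, so m = 3.110 × 118.71 = 369.2 g.
Volume = m/ρ = 369.2 / 7.29 = 50.65 cm³.
Thickness = V/A = 50.65 / 281 = 0.180 cm = 1800 μm.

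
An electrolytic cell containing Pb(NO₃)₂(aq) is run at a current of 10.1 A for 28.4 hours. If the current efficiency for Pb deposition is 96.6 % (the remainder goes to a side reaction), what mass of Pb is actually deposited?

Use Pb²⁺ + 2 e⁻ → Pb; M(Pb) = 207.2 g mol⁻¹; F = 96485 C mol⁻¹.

Q = I·t = 10.10 × 102240 = 1033000 C.
n(e⁻) = 1033000/96485 = 10.70 mol; theoretically n(Pb) = 10.70/2 = 5.351 mol, m_theo = 1109 g.
At 96.6 % efficiency, m_actual = 0.966 × 1109 = 1070 g.

1070 g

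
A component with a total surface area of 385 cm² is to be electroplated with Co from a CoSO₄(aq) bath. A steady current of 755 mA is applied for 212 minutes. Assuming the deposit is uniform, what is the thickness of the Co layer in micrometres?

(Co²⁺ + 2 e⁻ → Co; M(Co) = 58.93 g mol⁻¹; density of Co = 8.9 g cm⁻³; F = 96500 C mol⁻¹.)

8.56 μm

Q = I·t = 0.7550 × 12720 = 9604 C; n(e⁻) = 0.09952 mol.
n(Co) = n(e⁻)/2 = 0.04976 mol, so m = 0.04976 × 58.93 = 2.932 g.
Volume = m/ρ = 2.932 / 8.9 = 0.3295 cm³.
Thickness = V/A = 0.3295 / 385 = 8.56 × 10⁻⁴ cm = 8.56 μm.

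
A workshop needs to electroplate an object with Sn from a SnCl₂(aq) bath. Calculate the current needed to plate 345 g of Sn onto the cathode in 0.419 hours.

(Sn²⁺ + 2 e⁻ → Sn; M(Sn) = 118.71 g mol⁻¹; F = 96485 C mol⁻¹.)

n(Sn) = 345 / 118.71 = 2.906 mol.
n(e⁻) = 2 × 2.906 = 5.812 mol.
Q = n(e⁻)·F = 5.812 × 96485 = 560800 C.
I = Q/t = 560800 / 1508.4 s = 372 A.

372 A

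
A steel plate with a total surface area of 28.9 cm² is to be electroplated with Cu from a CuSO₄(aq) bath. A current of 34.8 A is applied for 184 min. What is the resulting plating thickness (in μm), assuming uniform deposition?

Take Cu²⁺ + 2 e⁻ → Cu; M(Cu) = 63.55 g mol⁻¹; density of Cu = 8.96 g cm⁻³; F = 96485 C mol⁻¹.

Q = I·t = 34.80 × 11040 = 384200 C; n(e⁻) = 3.982 mol.
n(Cu) = n(e⁻)/2 = 1.991 mol, so m = 1.991 × 63.55 = 126.5 g.
Volume = m/ρ = 126.5 / 8.96 = 14.12 cm³.
Thickness = V/A = 14.12 / 28.9 = 0.489 cm = 4890 μm.

4890 μm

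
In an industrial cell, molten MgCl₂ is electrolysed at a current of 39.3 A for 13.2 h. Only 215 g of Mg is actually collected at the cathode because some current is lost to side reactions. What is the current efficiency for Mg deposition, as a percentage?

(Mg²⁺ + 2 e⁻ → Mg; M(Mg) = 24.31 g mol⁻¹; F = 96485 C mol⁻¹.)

91.4 %

Q = I·t = 39.30 × 47520 = 1868000 C; n(e⁻) = 1868000/96485 = 19.36 mol.
Theoretical n(Mg) = n(e⁻)/2 = 9.678 mol, i.e. m_theo = 9.678 × 24.31 = 235.3 g.
Efficiency = m_actual / m_theo = 215 / 235.3 = 91.4 %.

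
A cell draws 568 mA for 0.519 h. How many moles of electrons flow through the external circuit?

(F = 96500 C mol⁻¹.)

0.0110 mol

Q = I·t = 0.5680 A × 1868.4 s = 1061 C.
n(e⁻) = Q/F = 1061 / 96500 = 0.0110 mol.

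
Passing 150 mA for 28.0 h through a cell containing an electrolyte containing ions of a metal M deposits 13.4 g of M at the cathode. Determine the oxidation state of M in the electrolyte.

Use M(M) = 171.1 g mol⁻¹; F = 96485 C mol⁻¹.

Q = I·t = 0.1500 A × 100800 s = 15120 C, so n(e⁻) = 15120/96485 = 0.1567 mol.
n(M) deposited = 13.4 / 171.1 = 0.07832 mol.
Electrons per atom = n(e⁻)/n(M) = 0.1567 / 0.07832 = 2.00 ≈ 2, so the ion is M²⁺.

+2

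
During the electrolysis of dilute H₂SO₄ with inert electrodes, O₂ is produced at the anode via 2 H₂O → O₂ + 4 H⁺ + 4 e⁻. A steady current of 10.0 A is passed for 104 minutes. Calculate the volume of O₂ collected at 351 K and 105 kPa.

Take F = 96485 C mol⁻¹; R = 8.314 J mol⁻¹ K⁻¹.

4.49 L

Q = I·t = 10.00 A × 6240.0 s = 62400 C.
n(e⁻) = Q/F = 62400 / 96485 = 0.6467 mol.
4 electrons are transferred per O₂ molecule, so n(O₂) = 0.6467 / 4 = 0.1617 mol.
V = nRT/P = (0.1617 × 8.314 × 351) / (105 × 10³ Pa) = 0.00449 m³ = 4.49 L.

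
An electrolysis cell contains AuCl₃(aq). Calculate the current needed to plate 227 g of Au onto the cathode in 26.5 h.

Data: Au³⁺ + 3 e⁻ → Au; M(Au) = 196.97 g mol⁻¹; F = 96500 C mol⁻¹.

n(Au) = 227 / 196.97 = 1.152 mol.
n(e⁻) = 3 × 1.152 = 3.457 mol.
Q = n(e⁻)·F = 3.457 × 96500 = 333600 C.
I = Q/t = 333600 / 95400 s = 3.50 A.

3.50 A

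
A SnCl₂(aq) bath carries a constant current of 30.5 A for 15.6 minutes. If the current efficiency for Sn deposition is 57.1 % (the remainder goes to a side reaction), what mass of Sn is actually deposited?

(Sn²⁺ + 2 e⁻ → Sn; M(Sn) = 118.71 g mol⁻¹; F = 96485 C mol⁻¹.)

Q = I·t = 30.50 × 936.00 = 28550 C.
n(e⁻) = 28550/96485 = 0.2959 mol; theoretically n(Sn) = 0.2959/2 = 0.1479 mol, m_theo = 17.56 g.
At 57.1 % efficiency, m_actual = 0.571 × 17.56 = 10.0 g.

10.0 g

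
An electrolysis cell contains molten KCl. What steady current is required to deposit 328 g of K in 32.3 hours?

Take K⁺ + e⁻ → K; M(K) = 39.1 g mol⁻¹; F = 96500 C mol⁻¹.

6.96 A

n(K) = 328 / 39.1 = 8.389 mol.
n(e⁻) = 1 × 8.389 = 8.389 mol.
Q = n(e⁻)·F = 8.389 × 96500 = 809500 C.
I = Q/t = 809500 / 116280 s = 6.96 A.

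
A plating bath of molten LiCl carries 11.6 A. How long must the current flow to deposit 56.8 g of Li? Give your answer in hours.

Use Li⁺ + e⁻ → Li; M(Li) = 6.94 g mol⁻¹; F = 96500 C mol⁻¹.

n(Li) = m/M = 56.8 / 6.94 = 8.184 mol.
Each Li atom requires 1 electron, so n(e⁻) = 1 × 8.184 = 8.184 mol.
Q = n(e⁻)·F = 8.184 × 96500 = 789800 C.
t = Q/I = 789800 / 11.60 A = 68090 s = 18.9 h.

18.9 h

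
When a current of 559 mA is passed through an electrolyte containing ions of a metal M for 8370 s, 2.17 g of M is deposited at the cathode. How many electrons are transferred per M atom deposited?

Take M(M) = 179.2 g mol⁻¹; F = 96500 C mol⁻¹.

4

Q = I·t = 0.5590 A × 8370.0 s = 4679 C, so n(e⁻) = 4679/96500 = 0.04849 mol.
n(M) deposited = 2.17 / 179.2 = 0.01211 mol.
Electrons per atom = n(e⁻)/n(M) = 0.04849 / 0.01211 = 4.00 ≈ 4, so the ion is M⁴⁺.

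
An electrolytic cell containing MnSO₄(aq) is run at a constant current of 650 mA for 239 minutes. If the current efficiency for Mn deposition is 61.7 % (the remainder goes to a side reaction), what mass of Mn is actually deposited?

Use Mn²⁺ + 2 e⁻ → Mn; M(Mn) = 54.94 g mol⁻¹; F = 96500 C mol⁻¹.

Q = I·t = 0.6500 × 14340 = 9321 C.
n(e⁻) = 9321/96500 = 0.09659 mol; theoretically n(Mn) = 0.09659/2 = 0.04830 mol, m_theo = 2.653 g.
At 61.7 % efficiency, m_actual = 0.617 × 2.653 = 1.64 g.

1.64 g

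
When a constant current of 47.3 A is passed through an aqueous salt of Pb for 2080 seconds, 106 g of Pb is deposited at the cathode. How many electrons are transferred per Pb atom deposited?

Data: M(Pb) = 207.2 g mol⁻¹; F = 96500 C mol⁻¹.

Q = I·t = 47.30 A × 2080.0 s = 98380 C, so n(e⁻) = 98380/96500 = 1.020 mol.
n(Pb) deposited = 106 / 207.2 = 0.5116 mol.
Electrons per atom = n(e⁻)/n(Pb) = 1.020 / 0.5116 = 1.99 ≈ 2, so the ion is Pb²⁺.

2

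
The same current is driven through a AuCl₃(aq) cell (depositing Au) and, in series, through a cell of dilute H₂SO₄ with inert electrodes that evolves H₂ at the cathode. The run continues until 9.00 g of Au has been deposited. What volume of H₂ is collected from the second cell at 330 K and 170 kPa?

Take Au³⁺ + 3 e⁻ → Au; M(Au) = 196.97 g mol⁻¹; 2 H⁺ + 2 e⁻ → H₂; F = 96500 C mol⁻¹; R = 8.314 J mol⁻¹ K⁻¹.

1.11 L

n(Au) = 9.00 / 196.97 = 0.04569 mol, so n(e⁻) = 3 × 0.04569 = 0.1371 mol.
The cells are in series, so the same 0.1371 mol of electrons passes through the second cell.
2 H⁺ + 2 e⁻ → H₂ — 2 mol e⁻ per mol H₂, so n(H₂) = 0.1371/2 = 0.06854 mol.
V = nRT/P = (0.06854 × 8.314 × 330) / (170 × 10³) = 0.00111 m³ = 1.11 L.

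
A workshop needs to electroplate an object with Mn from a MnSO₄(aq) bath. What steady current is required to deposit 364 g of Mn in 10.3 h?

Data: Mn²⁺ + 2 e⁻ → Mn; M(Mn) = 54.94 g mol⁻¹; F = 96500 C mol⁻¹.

n(Mn) = 364 / 54.94 = 6.625 mol.
n(e⁻) = 2 × 6.625 = 13.25 mol.
Q = n(e⁻)·F = 13.25 × 96500 = 1279000 C.
I = Q/t = 1279000 / 37080 s = 34.5 A.

34.5 A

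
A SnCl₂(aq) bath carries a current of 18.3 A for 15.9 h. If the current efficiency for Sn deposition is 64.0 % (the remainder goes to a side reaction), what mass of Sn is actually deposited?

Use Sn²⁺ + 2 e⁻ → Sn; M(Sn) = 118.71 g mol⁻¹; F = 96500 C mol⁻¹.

412 g

Q = I·t = 18.30 × 57240 = 1047000 C.
n(e⁻) = 1047000/96500 = 10.85 mol; theoretically n(Sn) = 10.85/2 = 5.427 mol, m_theo = 644.3 g.
At 64.0 % efficiency, m_actual = 0.640 × 644.3 = 412 g.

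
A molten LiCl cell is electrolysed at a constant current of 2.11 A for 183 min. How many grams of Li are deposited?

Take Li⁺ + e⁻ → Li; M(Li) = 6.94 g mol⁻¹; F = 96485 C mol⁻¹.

Q = I·t = 2.110 A × 10980 s = 23170 C.
n(e⁻) = Q/F = 23170 / 96485 = 0.2401 mol.
Li⁺ + e⁻ → Li, so n(Li) = n(e⁻)/1 = 0.2401 mol.
m = n·M = 0.2401 × 6.94 = 1.67 g.

1.67 g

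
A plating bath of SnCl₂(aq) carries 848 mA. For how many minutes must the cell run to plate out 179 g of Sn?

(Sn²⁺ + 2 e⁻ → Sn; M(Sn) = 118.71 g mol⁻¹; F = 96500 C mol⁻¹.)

5720 min

n(Sn) = m/M = 179 / 118.71 = 1.508 mol.
Each Sn atom requires 2 electrons, so n(e⁻) = 2 × 1.508 = 3.016 mol.
Q = n(e⁻)·F = 3.016 × 96500 = 291000 C.
t = Q/I = 291000 / 0.8480 A = 343200 s = 5720 min.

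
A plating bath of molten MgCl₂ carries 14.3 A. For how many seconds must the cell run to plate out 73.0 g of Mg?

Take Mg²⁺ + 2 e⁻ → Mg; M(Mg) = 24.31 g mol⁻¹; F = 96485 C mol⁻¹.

n(Mg) = m/M = 73.0 / 24.31 = 3.003 mol.
Each Mg atom requires 2 electrons, so n(e⁻) = 2 × 3.003 = 6.006 mol.
Q = n(e⁻)·F = 6.006 × 96485 = 579500 C.
t = Q/I = 579500 / 14.30 A = 40520 s.

40500 s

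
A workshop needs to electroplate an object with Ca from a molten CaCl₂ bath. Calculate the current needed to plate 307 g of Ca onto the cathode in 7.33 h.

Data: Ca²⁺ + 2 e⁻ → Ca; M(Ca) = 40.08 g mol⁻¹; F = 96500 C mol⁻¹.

n(Ca) = 307 / 40.08 = 7.660 mol.
n(e⁻) = 2 × 7.660 = 15.32 mol.
Q = n(e⁻)·F = 15.32 × 96500 = 1478000 C.
I = Q/t = 1478000 / 26388 s = 56.0 A.

56.0 A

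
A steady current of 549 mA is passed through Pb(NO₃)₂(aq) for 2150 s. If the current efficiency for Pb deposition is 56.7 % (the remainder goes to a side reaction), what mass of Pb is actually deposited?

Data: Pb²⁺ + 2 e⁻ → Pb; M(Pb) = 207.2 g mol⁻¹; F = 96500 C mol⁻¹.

0.718 g

Q = I·t = 0.5490 × 2150.0 = 1180 C.
n(e⁻) = 1180/96500 = 0.01223 mol; theoretically n(Pb) = 0.01223/2 = 0.006116 mol, m_theo = 1.267 g.
At 56.7 % efficiency, m_actual = 0.567 × 1.267 = 0.718 g.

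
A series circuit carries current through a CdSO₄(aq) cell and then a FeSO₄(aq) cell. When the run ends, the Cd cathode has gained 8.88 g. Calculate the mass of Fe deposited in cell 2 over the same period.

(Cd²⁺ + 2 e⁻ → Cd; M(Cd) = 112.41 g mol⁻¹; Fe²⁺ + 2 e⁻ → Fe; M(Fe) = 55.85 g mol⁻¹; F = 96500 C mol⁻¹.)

4.41 g

n(Cd) = 8.88 / 112.41 = 0.07900 mol.
Since Cd²⁺ + 2 e⁻ → Cd, n(e⁻) passed = 2 × 0.07900 = 0.1580 mol.
Cells in series carry the same charge, so the same 0.1580 mol of electrons passes through cell 2.
Fe²⁺ + 2 e⁻ → Fe, so n(Fe) = 0.1580 / 2 = 0.07900 mol.
m(Fe) = 0.07900 × 55.85 = 4.41 g.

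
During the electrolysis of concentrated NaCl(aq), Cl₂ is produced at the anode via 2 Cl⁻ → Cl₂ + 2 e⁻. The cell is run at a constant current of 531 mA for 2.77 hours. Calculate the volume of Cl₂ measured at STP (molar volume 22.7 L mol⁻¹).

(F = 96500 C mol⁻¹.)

0.623 L

Q = I·t = 0.5310 A × 9972.0 s = 5295 C.
n(e⁻) = Q/F = 5295 / 96500 = 0.05487 mol.
2 electrons are transferred per Cl₂ molecule, so n(Cl₂) = 0.05487 / 2 = 0.02744 mol.
V = n × V_m = 0.02744 × 22.7 = 0.623 L.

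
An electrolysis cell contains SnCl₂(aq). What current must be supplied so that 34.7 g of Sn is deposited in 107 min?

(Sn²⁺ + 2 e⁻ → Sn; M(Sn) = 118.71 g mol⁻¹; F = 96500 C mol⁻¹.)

8.79 A

n(Sn) = 34.7 / 118.71 = 0.2923 mol.
n(e⁻) = 2 × 0.2923 = 0.5846 mol.
Q = n(e⁻)·F = 0.5846 × 96500 = 56420 C.
I = Q/t = 56420 / 6420.0 s = 8.79 A.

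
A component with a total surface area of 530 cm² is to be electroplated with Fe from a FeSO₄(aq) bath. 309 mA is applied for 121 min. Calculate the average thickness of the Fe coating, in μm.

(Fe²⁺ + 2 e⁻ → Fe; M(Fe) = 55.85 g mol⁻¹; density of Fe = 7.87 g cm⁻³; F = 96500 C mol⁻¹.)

1.56 μm

Q = I·t = 0.3090 × 7260.0 = 2243 C; n(e⁻) = 0.02325 mol.
n(Fe) = n(e⁻)/2 = 0.01162 mol, so m = 0.01162 × 55.85 = 0.6492 g.
Volume = m/ρ = 0.6492 / 7.87 = 0.08249 cm³.
Thickness = V/A = 0.08249 / 530 = 1.56 × 10⁻⁴ cm = 1.56 μm.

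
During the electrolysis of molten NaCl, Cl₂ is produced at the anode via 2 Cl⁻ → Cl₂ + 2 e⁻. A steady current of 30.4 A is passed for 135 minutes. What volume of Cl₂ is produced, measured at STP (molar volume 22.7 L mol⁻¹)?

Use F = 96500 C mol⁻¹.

Q = I·t = 30.40 A × 8100.0 s = 246200 C.
n(e⁻) = Q/F = 246200 / 96500 = 2.552 mol.
2 electrons are transferred per Cl₂ molecule, so n(Cl₂) = 2.552 / 2 = 1.276 mol.
V = n × V_m = 1.276 × 22.7 = 29.0 L.

29.0 L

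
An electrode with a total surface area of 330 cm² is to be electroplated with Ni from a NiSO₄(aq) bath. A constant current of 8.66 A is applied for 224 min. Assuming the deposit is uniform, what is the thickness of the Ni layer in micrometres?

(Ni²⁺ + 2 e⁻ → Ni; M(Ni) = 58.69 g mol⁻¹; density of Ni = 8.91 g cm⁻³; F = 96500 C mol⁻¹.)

Q = I·t = 8.660 × 13440 = 116400 C; n(e⁻) = 1.206 mol.
n(Ni) = n(e⁻)/2 = 0.6031 mol, so m = 0.6031 × 58.69 = 35.39 g.
Volume = m/ρ = 35.39 / 8.91 = 3.972 cm³.
Thickness = V/A = 3.972 / 330 = 0.0120 cm = 120 μm.

120 μm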